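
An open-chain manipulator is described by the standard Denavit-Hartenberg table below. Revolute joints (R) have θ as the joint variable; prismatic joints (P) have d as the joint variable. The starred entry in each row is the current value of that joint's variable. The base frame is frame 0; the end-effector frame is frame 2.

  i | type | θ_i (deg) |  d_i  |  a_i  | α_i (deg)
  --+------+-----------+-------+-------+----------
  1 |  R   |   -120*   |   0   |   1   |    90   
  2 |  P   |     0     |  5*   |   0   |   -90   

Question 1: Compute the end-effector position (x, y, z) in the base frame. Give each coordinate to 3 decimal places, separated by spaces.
-4.830 1.634 0.000

after link 1: o_1 = (-0.5000, -0.8660, 0.0000)
after link 2: o_2 = (-4.8301, 1.6340, 0.0000)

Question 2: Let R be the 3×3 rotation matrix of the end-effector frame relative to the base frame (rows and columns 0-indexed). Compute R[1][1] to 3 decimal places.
-0.500

End-effector y-axis (col 1 of R) = (0.8660,-0.5000,0.0000)
R[1][1] = -0.5000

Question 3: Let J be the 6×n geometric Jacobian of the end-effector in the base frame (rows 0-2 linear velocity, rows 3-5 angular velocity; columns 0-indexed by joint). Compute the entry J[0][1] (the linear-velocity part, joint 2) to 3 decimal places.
prismatic axis z_1 = (-0.8660,0.5000,0.0000)
J_v[:, 1] = z_1; J_ω[:, 1] = (0,0,0)
entry J[0][1] = -0.8660

-0.866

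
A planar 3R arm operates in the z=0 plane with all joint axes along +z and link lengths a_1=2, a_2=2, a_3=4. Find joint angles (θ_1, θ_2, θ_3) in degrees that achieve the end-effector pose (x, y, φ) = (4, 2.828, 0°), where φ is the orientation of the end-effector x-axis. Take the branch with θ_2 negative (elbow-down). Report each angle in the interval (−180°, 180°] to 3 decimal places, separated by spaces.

135.009 -90.017 -44.991

wrist centre = target − a_3·(cos φ, sin φ) = (0.0000, 2.8280)
cos θ_2 = (7.9976−2²−2²)/(2·2·2) = -0.0003; θ_2 = -90.0173° (elbow-down)
β = atan2(2.8280,0.0000) = 90.0000°; ψ = atan2(-2.0000,1.9994) = -45.0087°
θ_1 = β − ψ = 135.0087°
θ_3 = φ − θ_1 − θ_2 = -44.9913° (wrapped to (-180°,180°])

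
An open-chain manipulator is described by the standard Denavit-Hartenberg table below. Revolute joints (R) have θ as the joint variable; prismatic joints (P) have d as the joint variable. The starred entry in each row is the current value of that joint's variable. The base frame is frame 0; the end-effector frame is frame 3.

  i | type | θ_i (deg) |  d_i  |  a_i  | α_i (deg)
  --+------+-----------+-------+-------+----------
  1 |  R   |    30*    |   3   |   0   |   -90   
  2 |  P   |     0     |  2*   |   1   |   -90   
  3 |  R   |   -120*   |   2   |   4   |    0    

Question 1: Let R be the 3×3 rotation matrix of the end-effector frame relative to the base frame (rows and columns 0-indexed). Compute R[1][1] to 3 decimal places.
End-effector y-axis (col 1 of R) = (0.5000,0.8660,0.0000)
R[1][1] = 0.8660

0.866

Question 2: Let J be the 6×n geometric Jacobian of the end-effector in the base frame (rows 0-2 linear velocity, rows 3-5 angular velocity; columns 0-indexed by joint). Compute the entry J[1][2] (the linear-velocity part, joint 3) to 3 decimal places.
axis z_2 = (-0.0000,0.0000,-1.0000); lever o_n−o_2 = (-3.4641,2.0000,-2.0000)
cross product → J_v[:, 2] = (2.0000,3.4641,0.0000)
J_ω[:, 2] = z_2
entry J[1][2] = 3.4641

3.464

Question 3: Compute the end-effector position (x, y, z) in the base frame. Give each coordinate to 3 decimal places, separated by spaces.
-3.598 4.232 1.000

after link 1: o_1 = (0.0000, 0.0000, 3.0000)
after link 2: o_2 = (-0.1340, 2.2321, 3.0000)
after link 3: o_3 = (-3.5981, 4.2321, 1.0000)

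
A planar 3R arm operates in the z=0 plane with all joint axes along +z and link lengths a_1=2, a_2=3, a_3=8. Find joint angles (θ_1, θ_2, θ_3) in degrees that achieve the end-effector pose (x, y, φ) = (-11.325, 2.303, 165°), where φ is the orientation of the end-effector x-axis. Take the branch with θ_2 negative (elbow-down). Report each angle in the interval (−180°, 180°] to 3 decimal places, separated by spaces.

wrist centre = target − a_3·(cos φ, sin φ) = (-3.5976, 0.2324)
cos θ_2 = (12.9967−2²−3²)/(2·2·3) = -0.0003; θ_2 = -90.0157° (elbow-down)
β = atan2(0.2324,-3.5976) = 176.3031°; ψ = atan2(-3.0000,1.9992) = -56.3208°
θ_1 = β − ψ = 232.6240°
θ_3 = φ − θ_1 − θ_2 = 22.3918° (wrapped to (-180°,180°])

-127.376 -90.016 22.392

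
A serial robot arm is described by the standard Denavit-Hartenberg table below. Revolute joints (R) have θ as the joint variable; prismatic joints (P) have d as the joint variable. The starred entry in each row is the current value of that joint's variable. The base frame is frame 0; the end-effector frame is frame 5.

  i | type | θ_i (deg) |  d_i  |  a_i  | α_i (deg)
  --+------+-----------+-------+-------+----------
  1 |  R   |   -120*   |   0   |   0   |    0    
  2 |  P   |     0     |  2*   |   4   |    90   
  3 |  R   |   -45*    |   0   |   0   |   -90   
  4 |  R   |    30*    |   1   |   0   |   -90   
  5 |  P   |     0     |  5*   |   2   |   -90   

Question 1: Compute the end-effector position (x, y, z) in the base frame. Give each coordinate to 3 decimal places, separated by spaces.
2.534 -6.271 3.250

after link 1: o_1 = (0.0000, 0.0000, 0.0000)
after link 2: o_2 = (-2.0000, -3.4641, 2.0000)
after link 3: o_3 = (-2.0000, -3.4641, 2.0000)
after link 4: o_4 = (-2.3536, -4.0765, 2.7071)
after link 5: o_5 = (2.5340, -6.2713, 3.2501)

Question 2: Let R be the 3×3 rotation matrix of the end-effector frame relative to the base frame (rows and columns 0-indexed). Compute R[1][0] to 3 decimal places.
-0.780

End-effector x-axis (col 0 of R) = (0.1268,-0.7803,-0.6124)
R[1][0] = -0.7803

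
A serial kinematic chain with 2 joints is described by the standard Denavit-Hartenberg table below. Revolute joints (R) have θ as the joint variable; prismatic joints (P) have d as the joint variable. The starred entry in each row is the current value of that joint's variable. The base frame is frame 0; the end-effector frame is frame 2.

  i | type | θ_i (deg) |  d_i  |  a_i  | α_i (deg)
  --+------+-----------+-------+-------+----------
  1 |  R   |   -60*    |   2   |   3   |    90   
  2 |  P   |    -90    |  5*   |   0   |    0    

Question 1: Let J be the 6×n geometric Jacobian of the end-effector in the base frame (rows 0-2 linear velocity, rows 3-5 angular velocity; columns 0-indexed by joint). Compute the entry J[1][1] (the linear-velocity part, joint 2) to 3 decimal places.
prismatic axis z_1 = (-0.8660,-0.5000,0.0000)
J_v[:, 1] = z_1; J_ω[:, 1] = (0,0,0)
entry J[1][1] = -0.5000

-0.500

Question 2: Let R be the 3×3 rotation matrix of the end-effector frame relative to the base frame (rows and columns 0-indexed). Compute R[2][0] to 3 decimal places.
End-effector x-axis (col 0 of R) = (-0.0000,-0.0000,-1.0000)
R[2][0] = -1.0000

-1.000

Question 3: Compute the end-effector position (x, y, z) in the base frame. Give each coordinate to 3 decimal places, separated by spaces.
-2.830 -5.098 2.000

after link 1: o_1 = (1.5000, -2.5981, 2.0000)
after link 2: o_2 = (-2.8301, -5.0981, 2.0000)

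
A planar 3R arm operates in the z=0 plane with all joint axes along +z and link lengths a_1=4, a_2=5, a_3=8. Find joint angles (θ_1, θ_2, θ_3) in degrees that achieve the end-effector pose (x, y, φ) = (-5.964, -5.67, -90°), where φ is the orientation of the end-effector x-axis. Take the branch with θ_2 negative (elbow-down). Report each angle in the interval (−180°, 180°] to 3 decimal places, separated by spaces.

-149.998 -90.003 150.000

wrist centre = target − a_3·(cos φ, sin φ) = (-5.9640, 2.3300)
cos θ_2 = (40.9982−4²−5²)/(2·4·5) = -0.0000; θ_2 = -90.0026° (elbow-down)
β = atan2(2.3300,-5.9640) = 158.6605°; ψ = atan2(-5.0000,3.9998) = -51.3418°
θ_1 = β − ψ = 210.0023°
θ_3 = φ − θ_1 − θ_2 = 150.0003° (wrapped to (-180°,180°])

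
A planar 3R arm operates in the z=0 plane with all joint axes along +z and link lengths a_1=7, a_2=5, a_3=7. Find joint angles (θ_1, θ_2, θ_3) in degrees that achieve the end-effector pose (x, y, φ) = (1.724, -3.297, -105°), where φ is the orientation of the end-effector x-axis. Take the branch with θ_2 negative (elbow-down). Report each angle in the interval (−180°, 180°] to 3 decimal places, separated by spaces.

wrist centre = target − a_3·(cos φ, sin φ) = (3.5357, 3.4645)
cos θ_2 = (24.5040−7²−5²)/(2·7·5) = -0.7071; θ_2 = -134.9982° (elbow-down)
β = atan2(3.4645,3.5357) = 44.4168°; ψ = atan2(-3.5356,3.4646) = -45.5817°
θ_1 = β − ψ = 89.9985°
θ_3 = φ − θ_1 − θ_2 = -60.0002° (wrapped to (-180°,180°])

89.998 -134.998 -60.000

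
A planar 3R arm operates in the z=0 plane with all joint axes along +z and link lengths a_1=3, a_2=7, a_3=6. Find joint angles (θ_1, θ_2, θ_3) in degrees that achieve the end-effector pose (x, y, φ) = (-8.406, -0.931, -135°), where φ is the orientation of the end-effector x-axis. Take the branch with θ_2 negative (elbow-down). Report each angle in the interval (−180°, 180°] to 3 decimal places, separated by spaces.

wrist centre = target − a_3·(cos φ, sin φ) = (-4.1634, 3.3116)
cos θ_2 = (28.3005−3²−7²)/(2·3·7) = -0.7071; θ_2 = -135.0019° (elbow-down)
β = atan2(3.3116,-4.1634) = 141.5004°; ψ = atan2(-4.9496,-1.9499) = -111.5022°
θ_1 = β − ψ = 253.0026°
θ_3 = φ − θ_1 − θ_2 = 106.9993° (wrapped to (-180°,180°])

-106.997 -135.002 106.999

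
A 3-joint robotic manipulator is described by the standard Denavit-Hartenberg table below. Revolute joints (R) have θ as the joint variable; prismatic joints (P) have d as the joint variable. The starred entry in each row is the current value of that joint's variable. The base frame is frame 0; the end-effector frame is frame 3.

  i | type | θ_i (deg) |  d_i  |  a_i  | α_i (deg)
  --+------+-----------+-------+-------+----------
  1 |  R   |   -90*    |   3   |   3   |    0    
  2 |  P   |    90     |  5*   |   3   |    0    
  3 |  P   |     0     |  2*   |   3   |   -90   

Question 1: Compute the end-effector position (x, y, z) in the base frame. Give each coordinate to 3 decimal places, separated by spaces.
after link 1: o_1 = (0.0000, -3.0000, 3.0000)
after link 2: o_2 = (3.0000, -3.0000, 8.0000)
after link 3: o_3 = (6.0000, -3.0000, 10.0000)

6.000 -3.000 10.000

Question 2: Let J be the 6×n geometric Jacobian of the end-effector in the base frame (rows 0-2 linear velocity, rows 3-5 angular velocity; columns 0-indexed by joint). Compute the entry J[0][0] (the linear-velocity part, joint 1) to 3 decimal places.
axis z_0 = ẑ; lever o_n−o_0 = (6.0000,-3.0000,10.0000)
cross product → J_v[:, 0] = (3.0000,6.0000,-0.0000)
J_ω[:, 0] = z_0
entry J[0][0] = 3.0000

3.000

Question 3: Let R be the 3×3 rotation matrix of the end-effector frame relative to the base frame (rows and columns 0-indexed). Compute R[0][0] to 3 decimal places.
1.000

End-effector x-axis (col 0 of R) = (1.0000,0.0000,0.0000)
R[0][0] = 1.0000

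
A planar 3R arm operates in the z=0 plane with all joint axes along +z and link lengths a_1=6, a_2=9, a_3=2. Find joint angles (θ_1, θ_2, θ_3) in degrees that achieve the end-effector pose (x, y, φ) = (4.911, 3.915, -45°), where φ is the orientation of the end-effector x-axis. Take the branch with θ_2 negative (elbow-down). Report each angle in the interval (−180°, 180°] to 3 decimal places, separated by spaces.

wrist centre = target − a_3·(cos φ, sin φ) = (3.4968, 5.3292)
cos θ_2 = (40.6280−6²−9²)/(2·6·9) = -0.7071; θ_2 = -135.0033° (elbow-down)
β = atan2(5.3292,3.4968) = 56.7289°; ψ = atan2(-6.3636,-0.3643) = -93.2767°
θ_1 = β − ψ = 150.0057°
θ_3 = φ − θ_1 − θ_2 = -60.0024° (wrapped to (-180°,180°])

150.006 -135.003 -60.002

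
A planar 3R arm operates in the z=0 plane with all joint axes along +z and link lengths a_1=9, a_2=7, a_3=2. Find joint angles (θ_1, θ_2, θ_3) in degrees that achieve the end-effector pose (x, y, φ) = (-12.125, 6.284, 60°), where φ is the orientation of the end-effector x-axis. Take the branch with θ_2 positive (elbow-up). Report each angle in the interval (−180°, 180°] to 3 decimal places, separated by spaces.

134.997 60.007 -135.005

wrist centre = target − a_3·(cos φ, sin φ) = (-13.1250, 4.5519)
cos θ_2 = (192.9859−9²−7²)/(2·9·7) = 0.4999; θ_2 = 60.0074° (elbow-up)
β = atan2(4.5519,-13.1250) = 160.8727°; ψ = atan2(6.0626,12.4992) = 25.8753°
θ_1 = β − ψ = 134.9974°
θ_3 = φ − θ_1 − θ_2 = -135.0048° (wrapped to (-180°,180°])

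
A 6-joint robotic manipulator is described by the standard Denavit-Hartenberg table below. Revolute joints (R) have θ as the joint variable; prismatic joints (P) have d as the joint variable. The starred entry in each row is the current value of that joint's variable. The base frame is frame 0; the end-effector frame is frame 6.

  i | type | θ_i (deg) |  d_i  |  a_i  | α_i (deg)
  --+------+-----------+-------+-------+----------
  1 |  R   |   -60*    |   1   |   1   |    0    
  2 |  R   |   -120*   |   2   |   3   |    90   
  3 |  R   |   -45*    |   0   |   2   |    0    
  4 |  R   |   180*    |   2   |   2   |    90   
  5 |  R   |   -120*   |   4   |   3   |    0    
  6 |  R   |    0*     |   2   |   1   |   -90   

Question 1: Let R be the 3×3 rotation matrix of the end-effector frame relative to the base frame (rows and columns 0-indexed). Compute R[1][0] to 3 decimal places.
End-effector x-axis (col 0 of R) = (-0.3536,-0.8660,-0.3536)
R[1][0] = -0.8660

-0.866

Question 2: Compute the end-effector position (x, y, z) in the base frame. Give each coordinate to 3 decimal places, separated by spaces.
-8.157 -2.330 5.828

after link 1: o_1 = (0.5000, -0.8660, 1.0000)
after link 2: o_2 = (-2.5000, -0.8660, 3.0000)
after link 3: o_3 = (-3.9142, -0.8660, 1.5858)
after link 4: o_4 = (-2.5000, 1.1340, 3.0000)
after link 5: o_5 = (-6.3891, -1.4641, 4.7678)
after link 6: o_6 = (-8.1569, -2.3301, 5.8284)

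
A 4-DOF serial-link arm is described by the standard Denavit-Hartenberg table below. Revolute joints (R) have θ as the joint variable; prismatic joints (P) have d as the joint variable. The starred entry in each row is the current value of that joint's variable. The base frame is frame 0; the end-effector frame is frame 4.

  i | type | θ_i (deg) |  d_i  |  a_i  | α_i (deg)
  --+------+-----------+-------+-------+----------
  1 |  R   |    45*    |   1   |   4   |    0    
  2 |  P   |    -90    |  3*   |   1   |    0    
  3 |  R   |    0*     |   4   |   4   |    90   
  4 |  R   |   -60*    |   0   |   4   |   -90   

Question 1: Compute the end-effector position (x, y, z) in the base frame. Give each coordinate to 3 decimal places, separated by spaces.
after link 1: o_1 = (2.8284, 2.8284, 1.0000)
after link 2: o_2 = (3.5355, 2.1213, 4.0000)
after link 3: o_3 = (6.3640, -0.7071, 8.0000)
after link 4: o_4 = (7.7782, -2.1213, 4.5359)

7.778 -2.121 4.536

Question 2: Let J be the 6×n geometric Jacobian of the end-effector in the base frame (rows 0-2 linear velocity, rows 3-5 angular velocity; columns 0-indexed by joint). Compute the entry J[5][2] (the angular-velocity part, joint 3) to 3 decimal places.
axis z_2 = (0.0000,0.0000,1.0000); lever o_n−o_2 = (4.2426,-4.2426,0.5359)
cross product → J_v[:, 2] = (4.2426,4.2426,-0.0000)
J_ω[:, 2] = z_2
entry J[5][2] = 1.0000

1.000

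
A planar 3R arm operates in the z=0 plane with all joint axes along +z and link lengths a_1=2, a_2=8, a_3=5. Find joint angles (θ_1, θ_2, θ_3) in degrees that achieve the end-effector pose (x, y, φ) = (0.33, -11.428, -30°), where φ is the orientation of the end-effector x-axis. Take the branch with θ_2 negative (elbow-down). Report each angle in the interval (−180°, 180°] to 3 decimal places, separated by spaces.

wrist centre = target − a_3·(cos φ, sin φ) = (-4.0001, -8.9280)
cos θ_2 = (95.7102−2²−8²)/(2·2·8) = 0.8659; θ_2 = -30.0094° (elbow-down)
β = atan2(-8.9280,-4.0001) = -114.1344°; ψ = atan2(-4.0011,8.9276) = -24.1409°
θ_1 = β − ψ = -89.9936°
θ_3 = φ − θ_1 − θ_2 = 90.0029° (wrapped to (-180°,180°])

-89.994 -30.009 90.003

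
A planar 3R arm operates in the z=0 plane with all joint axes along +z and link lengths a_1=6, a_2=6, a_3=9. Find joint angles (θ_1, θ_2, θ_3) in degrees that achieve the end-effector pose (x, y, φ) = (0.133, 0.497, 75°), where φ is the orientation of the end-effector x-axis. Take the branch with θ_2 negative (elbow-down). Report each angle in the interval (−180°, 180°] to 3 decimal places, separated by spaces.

-60.003 -89.997 -135.000

wrist centre = target − a_3·(cos φ, sin φ) = (-2.1964, -8.1963)
cos θ_2 = (72.0039−6²−6²)/(2·6·6) = 0.0001; θ_2 = -89.9969° (elbow-down)
β = atan2(-8.1963,-2.1964) = -105.0011°; ψ = atan2(-6.0000,6.0003) = -44.9984°
θ_1 = β − ψ = -60.0027°
θ_3 = φ − θ_1 − θ_2 = -135.0004° (wrapped to (-180°,180°])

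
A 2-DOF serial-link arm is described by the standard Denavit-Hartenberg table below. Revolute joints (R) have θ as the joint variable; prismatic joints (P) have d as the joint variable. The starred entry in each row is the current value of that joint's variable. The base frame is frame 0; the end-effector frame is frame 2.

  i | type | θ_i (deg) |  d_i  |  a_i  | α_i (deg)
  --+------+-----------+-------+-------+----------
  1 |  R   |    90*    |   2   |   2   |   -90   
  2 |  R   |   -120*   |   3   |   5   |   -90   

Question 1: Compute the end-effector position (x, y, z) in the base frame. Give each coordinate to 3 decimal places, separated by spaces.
-3.000 -0.500 6.330

after link 1: o_1 = (0.0000, 2.0000, 2.0000)
after link 2: o_2 = (-3.0000, -0.5000, 6.3301)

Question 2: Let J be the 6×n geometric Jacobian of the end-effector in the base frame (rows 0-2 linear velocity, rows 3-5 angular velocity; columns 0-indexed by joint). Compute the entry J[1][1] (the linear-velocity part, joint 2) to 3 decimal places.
axis z_1 = (-1.0000,0.0000,0.0000); lever o_n−o_1 = (-3.0000,-2.5000,4.3301)
cross product → J_v[:, 1] = (0.0000,4.3301,2.5000)
J_ω[:, 1] = z_1
entry J[1][1] = 4.3301

4.330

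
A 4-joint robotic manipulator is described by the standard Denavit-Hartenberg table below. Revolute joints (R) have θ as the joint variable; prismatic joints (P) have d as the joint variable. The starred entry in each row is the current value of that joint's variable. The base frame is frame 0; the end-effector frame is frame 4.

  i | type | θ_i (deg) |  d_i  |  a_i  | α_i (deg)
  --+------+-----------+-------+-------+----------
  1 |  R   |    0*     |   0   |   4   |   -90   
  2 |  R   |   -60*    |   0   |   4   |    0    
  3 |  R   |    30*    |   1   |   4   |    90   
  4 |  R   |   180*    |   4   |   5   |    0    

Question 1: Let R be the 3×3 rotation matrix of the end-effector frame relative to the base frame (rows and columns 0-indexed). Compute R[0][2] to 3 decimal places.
End-effector z-axis (col 2 of R) = (-0.5000,0.0000,0.8660)
R[0][2] = -0.5000

-0.500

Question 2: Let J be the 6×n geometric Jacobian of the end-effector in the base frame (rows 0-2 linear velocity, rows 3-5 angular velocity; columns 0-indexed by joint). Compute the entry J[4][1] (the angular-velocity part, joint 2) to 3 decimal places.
1.000

axis z_1 = (0.0000,1.0000,0.0000); lever o_n−o_1 = (-0.8660,1.0000,6.4282)
cross product → J_v[:, 1] = (6.4282,-0.0000,0.8660)
J_ω[:, 1] = z_1
entry J[4][1] = 1.0000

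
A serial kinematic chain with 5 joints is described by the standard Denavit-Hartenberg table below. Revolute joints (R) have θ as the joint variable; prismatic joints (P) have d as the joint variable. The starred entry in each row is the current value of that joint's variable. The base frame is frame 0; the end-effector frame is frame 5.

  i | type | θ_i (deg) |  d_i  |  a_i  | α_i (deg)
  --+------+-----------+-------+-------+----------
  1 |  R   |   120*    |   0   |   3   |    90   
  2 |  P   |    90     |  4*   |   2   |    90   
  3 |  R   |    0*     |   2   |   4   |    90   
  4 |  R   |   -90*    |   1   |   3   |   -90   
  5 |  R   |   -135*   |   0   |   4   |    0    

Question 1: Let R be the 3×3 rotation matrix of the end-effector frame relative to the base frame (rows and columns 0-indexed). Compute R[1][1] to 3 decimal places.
-0.966

End-effector y-axis (col 1 of R) = (-0.2588,-0.9659,0.0000)
R[1][1] = -0.9659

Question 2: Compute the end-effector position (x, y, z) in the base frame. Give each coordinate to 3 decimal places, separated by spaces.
-2.266 4.267 6.000

after link 1: o_1 = (-1.5000, 2.5981, 0.0000)
after link 2: o_2 = (1.9641, 4.5981, 2.0000)
after link 3: o_3 = (0.9641, 6.3301, 6.0000)
after link 4: o_4 = (1.5981, 3.2321, 6.0000)
after link 5: o_5 = (-2.2656, 4.2673, 6.0000)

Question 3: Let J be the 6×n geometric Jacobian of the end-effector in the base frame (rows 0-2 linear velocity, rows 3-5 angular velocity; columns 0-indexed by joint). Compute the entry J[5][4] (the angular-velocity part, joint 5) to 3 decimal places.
axis z_4 = (-0.0000,0.0000,1.0000); lever o_n−o_4 = (-3.8637,1.0353,-0.0000)
cross product → J_v[:, 4] = (-1.0353,-3.8637,0.0000)
J_ω[:, 4] = z_4
entry J[5][4] = 1.0000

1.000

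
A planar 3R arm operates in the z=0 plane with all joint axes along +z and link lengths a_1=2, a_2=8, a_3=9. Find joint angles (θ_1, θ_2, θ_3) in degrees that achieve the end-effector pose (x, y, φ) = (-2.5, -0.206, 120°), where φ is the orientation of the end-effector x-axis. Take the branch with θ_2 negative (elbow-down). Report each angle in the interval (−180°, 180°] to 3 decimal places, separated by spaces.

wrist centre = target − a_3·(cos φ, sin φ) = (2.0000, -8.0002)
cos θ_2 = (68.0037−2²−8²)/(2·2·8) = 0.0001; θ_2 = -89.9935° (elbow-down)
β = atan2(-8.0002,2.0000) = -75.9641°; ψ = atan2(-8.0000,2.0009) = -75.9576°
θ_1 = β − ψ = -0.0065°
θ_3 = φ − θ_1 − θ_2 = -150.0000° (wrapped to (-180°,180°])

-0.007 -89.993 -150.000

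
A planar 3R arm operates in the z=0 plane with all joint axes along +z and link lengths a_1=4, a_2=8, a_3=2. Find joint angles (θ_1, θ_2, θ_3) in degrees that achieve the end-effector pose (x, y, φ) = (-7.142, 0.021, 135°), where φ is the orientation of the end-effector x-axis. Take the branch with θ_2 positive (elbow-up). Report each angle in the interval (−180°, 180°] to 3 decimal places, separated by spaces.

wrist centre = target − a_3·(cos φ, sin φ) = (-5.7278, -1.3932)
cos θ_2 = (34.7486−4²−8²)/(2·4·8) = -0.7071; θ_2 = 134.9957° (elbow-up)
β = atan2(-1.3932,-5.7278) = -166.3290°; ψ = atan2(5.6573,-1.6564) = 106.3198°
θ_1 = β − ψ = -272.6488°
θ_3 = φ − θ_1 − θ_2 = -87.3469° (wrapped to (-180°,180°])

87.351 134.996 -87.347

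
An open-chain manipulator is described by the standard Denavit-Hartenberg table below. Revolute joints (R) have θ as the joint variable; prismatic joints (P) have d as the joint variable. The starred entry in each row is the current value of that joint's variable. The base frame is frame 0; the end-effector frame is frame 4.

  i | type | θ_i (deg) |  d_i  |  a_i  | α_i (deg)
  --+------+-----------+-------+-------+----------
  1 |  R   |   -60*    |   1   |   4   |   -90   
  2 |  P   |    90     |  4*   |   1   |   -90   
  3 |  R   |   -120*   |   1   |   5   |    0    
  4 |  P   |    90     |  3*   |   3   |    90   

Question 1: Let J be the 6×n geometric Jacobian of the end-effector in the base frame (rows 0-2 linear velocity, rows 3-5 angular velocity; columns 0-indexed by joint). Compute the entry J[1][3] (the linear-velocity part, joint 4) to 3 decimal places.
prismatic axis z_3 = (-0.5000,0.8660,-0.0000)
J_v[:, 3] = z_3; J_ω[:, 3] = (0,0,0)
entry J[1][3] = 0.8660

0.866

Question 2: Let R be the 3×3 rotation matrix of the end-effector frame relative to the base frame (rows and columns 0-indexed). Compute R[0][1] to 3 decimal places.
End-effector y-axis (col 1 of R) = (-0.5000,0.8660,-0.0000)
R[0][1] = -0.5000

-0.500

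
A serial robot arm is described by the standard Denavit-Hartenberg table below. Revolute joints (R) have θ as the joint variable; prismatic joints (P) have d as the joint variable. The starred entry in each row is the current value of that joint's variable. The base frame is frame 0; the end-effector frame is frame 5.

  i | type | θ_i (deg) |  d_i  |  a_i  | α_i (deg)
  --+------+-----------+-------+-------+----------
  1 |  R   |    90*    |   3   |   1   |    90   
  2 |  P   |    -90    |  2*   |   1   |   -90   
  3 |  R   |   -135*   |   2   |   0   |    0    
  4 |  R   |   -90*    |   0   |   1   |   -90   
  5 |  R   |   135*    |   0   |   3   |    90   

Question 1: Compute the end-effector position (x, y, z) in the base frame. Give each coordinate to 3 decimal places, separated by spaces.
after link 1: o_1 = (0.0000, 1.0000, 3.0000)
after link 2: o_2 = (2.0000, 1.0000, 2.0000)
after link 3: o_3 = (2.0000, 3.0000, 2.0000)
after link 4: o_4 = (1.2929, 3.0000, 2.7071)
after link 5: o_5 = (2.7929, 0.8787, 1.2071)

2.793 0.879 1.207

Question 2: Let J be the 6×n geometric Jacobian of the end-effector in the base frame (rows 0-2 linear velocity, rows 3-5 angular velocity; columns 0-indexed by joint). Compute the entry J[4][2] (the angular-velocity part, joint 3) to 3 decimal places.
1.000

axis z_2 = (0.0000,1.0000,0.0000); lever o_n−o_2 = (0.7929,-0.1213,-0.7929)
cross product → J_v[:, 2] = (-0.7929,0.0000,-0.7929)
J_ω[:, 2] = z_2
entry J[4][2] = 1.0000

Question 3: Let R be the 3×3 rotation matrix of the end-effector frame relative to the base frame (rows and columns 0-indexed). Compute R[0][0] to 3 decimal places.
0.500

End-effector x-axis (col 0 of R) = (0.5000,-0.7071,-0.5000)
R[0][0] = 0.5000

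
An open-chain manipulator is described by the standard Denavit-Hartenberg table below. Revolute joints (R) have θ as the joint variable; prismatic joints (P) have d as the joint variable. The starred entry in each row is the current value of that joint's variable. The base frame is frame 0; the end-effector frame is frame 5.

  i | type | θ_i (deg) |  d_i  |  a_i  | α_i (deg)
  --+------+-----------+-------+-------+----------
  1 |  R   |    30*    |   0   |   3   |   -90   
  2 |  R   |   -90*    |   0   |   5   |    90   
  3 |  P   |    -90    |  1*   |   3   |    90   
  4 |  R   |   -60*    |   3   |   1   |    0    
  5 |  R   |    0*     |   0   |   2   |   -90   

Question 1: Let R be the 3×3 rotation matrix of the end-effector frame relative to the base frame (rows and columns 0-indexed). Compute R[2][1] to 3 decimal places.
End-effector y-axis (col 1 of R) = (0.0000,-0.0000,1.0000)
R[2][1] = 1.0000

1.000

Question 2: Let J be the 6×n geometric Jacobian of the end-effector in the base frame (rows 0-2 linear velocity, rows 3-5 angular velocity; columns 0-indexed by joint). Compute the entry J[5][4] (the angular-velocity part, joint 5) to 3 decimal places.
axis z_4 = (-0.0000,-0.0000,-1.0000); lever o_n−o_4 = (2.0000,-0.0000,-0.0000)
cross product → J_v[:, 4] = (-0.0000,-2.0000,0.0000)
J_ω[:, 4] = z_4
entry J[5][4] = -1.0000

-1.000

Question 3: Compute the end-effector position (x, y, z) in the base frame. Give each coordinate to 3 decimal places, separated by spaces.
6.232 -1.598 2.000

after link 1: o_1 = (2.5981, 1.5000, 0.0000)
after link 2: o_2 = (2.5981, 1.5000, 5.0000)
after link 3: o_3 = (3.2321, -1.5981, 5.0000)
after link 4: o_4 = (4.2321, -1.5981, 2.0000)
after link 5: o_5 = (6.2321, -1.5981, 2.0000)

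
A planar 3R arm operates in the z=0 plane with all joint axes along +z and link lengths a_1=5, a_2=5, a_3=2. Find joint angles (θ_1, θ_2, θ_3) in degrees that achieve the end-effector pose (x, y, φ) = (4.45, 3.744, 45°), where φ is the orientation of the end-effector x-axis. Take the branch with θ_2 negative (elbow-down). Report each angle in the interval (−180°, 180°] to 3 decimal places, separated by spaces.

105.005 -135.001 74.997

wrist centre = target − a_3·(cos φ, sin φ) = (3.0358, 2.3298)
cos θ_2 = (14.6439−5²−5²)/(2·5·5) = -0.7071; θ_2 = -135.0012° (elbow-down)
β = atan2(2.3298,3.0358) = 37.5041°; ψ = atan2(-3.5355,1.4644) = -67.5006°
θ_1 = β − ψ = 105.0047°
θ_3 = φ − θ_1 − θ_2 = 74.9965° (wrapped to (-180°,180°])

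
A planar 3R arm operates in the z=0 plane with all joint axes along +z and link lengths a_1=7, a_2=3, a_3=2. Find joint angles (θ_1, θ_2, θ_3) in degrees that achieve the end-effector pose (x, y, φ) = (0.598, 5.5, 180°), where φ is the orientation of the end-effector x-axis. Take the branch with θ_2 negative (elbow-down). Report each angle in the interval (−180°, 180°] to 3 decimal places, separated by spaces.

90.001 -120.001 -150.000

wrist centre = target − a_3·(cos φ, sin φ) = (2.5980, 5.5000)
cos θ_2 = (36.9996−7²−3²)/(2·7·3) = -0.5000; θ_2 = -120.0006° (elbow-down)
β = atan2(5.5000,2.5980) = 64.7157°; ψ = atan2(-2.5981,5.5000) = -25.2850°
θ_1 = β − ψ = 90.0006°
θ_3 = φ − θ_1 − θ_2 = -150.0000° (wrapped to (-180°,180°])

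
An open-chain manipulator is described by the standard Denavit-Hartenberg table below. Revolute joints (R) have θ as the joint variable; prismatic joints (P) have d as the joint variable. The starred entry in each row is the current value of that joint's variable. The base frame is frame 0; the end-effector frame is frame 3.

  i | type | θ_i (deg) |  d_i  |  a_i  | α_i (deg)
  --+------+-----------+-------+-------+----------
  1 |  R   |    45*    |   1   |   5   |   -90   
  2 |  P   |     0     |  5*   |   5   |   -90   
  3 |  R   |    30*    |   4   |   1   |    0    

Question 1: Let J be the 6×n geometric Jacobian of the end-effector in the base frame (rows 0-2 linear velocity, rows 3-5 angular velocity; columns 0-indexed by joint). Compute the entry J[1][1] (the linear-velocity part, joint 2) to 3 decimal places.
0.707

prismatic axis z_1 = (-0.7071,0.7071,0.0000)
J_v[:, 1] = z_1; J_ω[:, 1] = (0,0,0)
entry J[1][1] = 0.7071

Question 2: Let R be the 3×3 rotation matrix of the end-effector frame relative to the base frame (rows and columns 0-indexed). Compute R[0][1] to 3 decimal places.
0.259

End-effector y-axis (col 1 of R) = (0.2588,-0.9659,-0.0000)
R[0][1] = 0.2588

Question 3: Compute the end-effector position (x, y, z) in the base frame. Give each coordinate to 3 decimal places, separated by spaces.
4.501 10.865 -3.000

after link 1: o_1 = (3.5355, 3.5355, 1.0000)
after link 2: o_2 = (3.5355, 10.6066, 1.0000)
after link 3: o_3 = (4.5015, 10.8654, -3.0000)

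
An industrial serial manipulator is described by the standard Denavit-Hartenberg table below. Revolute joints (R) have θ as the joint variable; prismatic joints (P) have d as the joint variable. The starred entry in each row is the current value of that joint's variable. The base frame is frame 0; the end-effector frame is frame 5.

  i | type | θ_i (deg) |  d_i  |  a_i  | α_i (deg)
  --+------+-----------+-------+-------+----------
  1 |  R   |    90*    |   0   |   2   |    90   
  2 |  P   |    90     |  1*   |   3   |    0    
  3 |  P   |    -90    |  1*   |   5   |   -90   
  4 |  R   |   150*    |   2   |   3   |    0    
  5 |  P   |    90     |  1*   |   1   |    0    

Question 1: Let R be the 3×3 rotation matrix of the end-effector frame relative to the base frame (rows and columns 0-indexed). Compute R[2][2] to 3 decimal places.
1.000

End-effector z-axis (col 2 of R) = (-0.0000,-0.0000,1.0000)
R[2][2] = 1.0000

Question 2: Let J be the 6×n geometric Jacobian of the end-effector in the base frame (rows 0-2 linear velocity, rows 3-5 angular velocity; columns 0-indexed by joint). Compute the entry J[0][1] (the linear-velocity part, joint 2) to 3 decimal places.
prismatic axis z_1 = (1.0000,-0.0000,0.0000)
J_v[:, 1] = z_1; J_ω[:, 1] = (0,0,0)
entry J[0][1] = 1.0000

1.000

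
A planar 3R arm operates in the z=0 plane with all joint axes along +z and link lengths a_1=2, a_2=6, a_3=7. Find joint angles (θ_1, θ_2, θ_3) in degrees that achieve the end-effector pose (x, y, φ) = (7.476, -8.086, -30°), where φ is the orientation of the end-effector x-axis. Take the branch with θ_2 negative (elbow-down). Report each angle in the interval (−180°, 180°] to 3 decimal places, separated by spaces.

44.991 -134.997 60.006

wrist centre = target − a_3·(cos φ, sin φ) = (1.4138, -4.5860)
cos θ_2 = (23.0303−2²−6²)/(2·2·6) = -0.7071; θ_2 = -134.9971° (elbow-down)
β = atan2(-4.5860,1.4138) = -72.8659°; ψ = atan2(-4.2429,-2.2424) = -117.8573°
θ_1 = β − ψ = 44.9913°
θ_3 = φ − θ_1 − θ_2 = 60.0058° (wrapped to (-180°,180°])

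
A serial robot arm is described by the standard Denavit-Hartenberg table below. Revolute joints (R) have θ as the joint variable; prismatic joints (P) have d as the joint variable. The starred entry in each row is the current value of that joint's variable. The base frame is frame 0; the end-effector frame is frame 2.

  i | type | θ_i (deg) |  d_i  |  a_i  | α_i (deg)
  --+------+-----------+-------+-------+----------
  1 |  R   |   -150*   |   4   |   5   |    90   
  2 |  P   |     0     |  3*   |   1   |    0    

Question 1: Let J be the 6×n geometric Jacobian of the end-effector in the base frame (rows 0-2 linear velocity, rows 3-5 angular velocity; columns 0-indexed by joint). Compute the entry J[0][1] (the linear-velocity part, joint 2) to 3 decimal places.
-0.500

prismatic axis z_1 = (-0.5000,0.8660,0.0000)
J_v[:, 1] = z_1; J_ω[:, 1] = (0,0,0)
entry J[0][1] = -0.5000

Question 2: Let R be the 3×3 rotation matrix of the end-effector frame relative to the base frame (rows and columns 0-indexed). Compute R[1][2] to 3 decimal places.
End-effector z-axis (col 2 of R) = (-0.5000,0.8660,0.0000)
R[1][2] = 0.8660

0.866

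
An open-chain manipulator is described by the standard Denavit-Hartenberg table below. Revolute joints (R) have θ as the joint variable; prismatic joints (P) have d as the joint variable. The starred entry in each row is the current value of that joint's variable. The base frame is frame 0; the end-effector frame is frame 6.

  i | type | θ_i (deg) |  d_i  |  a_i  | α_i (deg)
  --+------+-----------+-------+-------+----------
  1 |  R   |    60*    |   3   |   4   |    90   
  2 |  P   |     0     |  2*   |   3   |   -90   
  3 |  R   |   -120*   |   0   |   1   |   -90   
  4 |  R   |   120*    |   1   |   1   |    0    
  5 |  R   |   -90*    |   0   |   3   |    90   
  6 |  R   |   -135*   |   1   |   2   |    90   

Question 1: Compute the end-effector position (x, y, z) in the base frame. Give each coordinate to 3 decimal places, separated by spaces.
6.060 2.800 2.207

after link 1: o_1 = (2.0000, 3.4641, 3.0000)
after link 2: o_2 = (5.2321, 5.0622, 3.0000)
after link 3: o_3 = (5.7321, 4.1962, 3.0000)
after link 4: o_4 = (6.3481, 5.1292, 2.1340)
after link 5: o_5 = (7.6471, 2.8792, 0.6340)
after link 6: o_6 = (6.0600, 2.7997, 2.2071)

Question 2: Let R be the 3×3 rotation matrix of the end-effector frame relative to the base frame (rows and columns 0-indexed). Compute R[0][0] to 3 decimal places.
End-effector x-axis (col 0 of R) = (-0.9186,0.1768,0.3536)
R[0][0] = -0.9186

-0.919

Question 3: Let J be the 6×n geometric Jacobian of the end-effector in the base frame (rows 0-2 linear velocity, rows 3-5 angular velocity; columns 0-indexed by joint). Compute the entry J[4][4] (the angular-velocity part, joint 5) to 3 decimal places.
axis z_4 = (0.8660,0.5000,0.0000); lever o_n−o_4 = (-0.2881,-2.3295,0.0731)
cross product → J_v[:, 4] = (0.0366,-0.0633,-1.8733)
J_ω[:, 4] = z_4
entry J[4][4] = 0.5000

0.500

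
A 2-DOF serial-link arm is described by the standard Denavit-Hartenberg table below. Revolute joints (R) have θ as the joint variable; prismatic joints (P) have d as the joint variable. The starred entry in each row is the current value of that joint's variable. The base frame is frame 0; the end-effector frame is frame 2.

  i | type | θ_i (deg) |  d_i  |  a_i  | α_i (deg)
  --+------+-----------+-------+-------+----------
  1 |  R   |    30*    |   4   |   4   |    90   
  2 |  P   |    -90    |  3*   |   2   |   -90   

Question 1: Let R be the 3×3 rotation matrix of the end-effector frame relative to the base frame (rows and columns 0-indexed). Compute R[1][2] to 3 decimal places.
0.500

End-effector z-axis (col 2 of R) = (0.8660,0.5000,0.0000)
R[1][2] = 0.5000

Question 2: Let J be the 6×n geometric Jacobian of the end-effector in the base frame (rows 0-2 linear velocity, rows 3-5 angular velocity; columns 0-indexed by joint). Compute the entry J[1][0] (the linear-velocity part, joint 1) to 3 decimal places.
4.964

axis z_0 = ẑ; lever o_n−o_0 = (4.9641,-0.5981,2.0000)
cross product → J_v[:, 0] = (0.5981,4.9641,-0.0000)
J_ω[:, 0] = z_0
entry J[1][0] = 4.9641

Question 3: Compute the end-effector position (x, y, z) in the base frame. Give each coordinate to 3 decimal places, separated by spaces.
4.964 -0.598 2.000

after link 1: o_1 = (3.4641, 2.0000, 4.0000)
after link 2: o_2 = (4.9641, -0.5981, 2.0000)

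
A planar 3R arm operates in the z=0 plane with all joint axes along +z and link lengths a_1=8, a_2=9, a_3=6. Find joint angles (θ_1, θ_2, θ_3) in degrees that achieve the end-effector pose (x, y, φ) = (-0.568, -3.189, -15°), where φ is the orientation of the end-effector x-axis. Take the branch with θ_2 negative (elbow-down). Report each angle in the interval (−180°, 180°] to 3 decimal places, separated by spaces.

-89.997 -135.003 -150.000

wrist centre = target − a_3·(cos φ, sin φ) = (-6.3636, -1.6361)
cos θ_2 = (43.1716−8²−9²)/(2·8·9) = -0.7071; θ_2 = -135.0028° (elbow-down)
β = atan2(-1.6361,-6.3636) = -165.5814°; ψ = atan2(-6.3636,1.6357) = -75.5846°
θ_1 = β − ψ = -89.9968°
θ_3 = φ − θ_1 − θ_2 = -150.0004° (wrapped to (-180°,180°])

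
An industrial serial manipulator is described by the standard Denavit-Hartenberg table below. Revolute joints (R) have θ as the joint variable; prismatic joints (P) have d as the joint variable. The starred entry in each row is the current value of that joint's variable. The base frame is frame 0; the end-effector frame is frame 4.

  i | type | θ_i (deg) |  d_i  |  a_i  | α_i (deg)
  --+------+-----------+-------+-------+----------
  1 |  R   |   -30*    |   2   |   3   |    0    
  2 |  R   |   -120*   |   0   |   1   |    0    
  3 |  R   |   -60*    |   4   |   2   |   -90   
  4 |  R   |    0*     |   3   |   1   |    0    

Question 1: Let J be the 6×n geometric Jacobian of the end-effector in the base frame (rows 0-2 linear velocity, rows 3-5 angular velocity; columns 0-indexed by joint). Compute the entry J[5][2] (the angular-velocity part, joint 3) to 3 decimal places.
axis z_2 = (0.0000,0.0000,1.0000); lever o_n−o_2 = (-4.0981,-1.0981,4.0000)
cross product → J_v[:, 2] = (1.0981,-4.0981,0.0000)
J_ω[:, 2] = z_2
entry J[5][2] = 1.0000

1.000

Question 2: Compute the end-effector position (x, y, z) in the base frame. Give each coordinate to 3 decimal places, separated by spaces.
-2.366 -3.098 6.000

after link 1: o_1 = (2.5981, -1.5000, 2.0000)
after link 2: o_2 = (1.7321, -2.0000, 2.0000)
after link 3: o_3 = (0.0000, -1.0000, 6.0000)
after link 4: o_4 = (-2.3660, -3.0981, 6.0000)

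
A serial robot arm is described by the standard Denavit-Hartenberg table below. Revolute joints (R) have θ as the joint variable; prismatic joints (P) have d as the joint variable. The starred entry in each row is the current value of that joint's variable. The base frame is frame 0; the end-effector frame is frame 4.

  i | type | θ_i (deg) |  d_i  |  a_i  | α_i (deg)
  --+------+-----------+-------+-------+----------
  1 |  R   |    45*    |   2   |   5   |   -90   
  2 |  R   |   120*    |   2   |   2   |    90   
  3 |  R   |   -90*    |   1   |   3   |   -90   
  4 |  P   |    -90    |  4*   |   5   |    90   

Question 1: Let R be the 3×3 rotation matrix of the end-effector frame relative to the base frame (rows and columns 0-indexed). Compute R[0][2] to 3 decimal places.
-0.707

End-effector z-axis (col 2 of R) = (-0.7071,0.7071,0.0000)
R[0][2] = -0.7071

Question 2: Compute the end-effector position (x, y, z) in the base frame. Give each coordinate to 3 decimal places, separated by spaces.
after link 1: o_1 = (3.5355, 3.5355, 2.0000)
after link 2: o_2 = (1.4142, 4.2426, 0.2679)
after link 3: o_3 = (4.1479, 2.7337, -0.2321)
after link 4: o_4 = (5.7956, 4.3813, -6.1962)

5.796 4.381 -6.196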